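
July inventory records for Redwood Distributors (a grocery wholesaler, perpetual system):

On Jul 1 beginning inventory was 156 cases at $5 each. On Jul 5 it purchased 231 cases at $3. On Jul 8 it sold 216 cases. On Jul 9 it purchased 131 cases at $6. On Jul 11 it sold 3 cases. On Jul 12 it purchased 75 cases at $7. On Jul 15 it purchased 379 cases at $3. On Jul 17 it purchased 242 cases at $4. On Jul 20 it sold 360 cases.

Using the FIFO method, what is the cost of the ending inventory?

Jul 8, 216 sold [FIFO — oldest first]: 156 @ $5 + 60 @ $3 = $960
Jul 11, 3 sold [FIFO — oldest first]: 3 @ $3 = $9
Jul 20, 360 sold [FIFO — oldest first]: 168 @ $3 + 131 @ $6 + 61 @ $7 = $1,717
Total COGS = $960 + $9 + $1,717 = $2,686
Ending inventory: 14 @ $7 + 379 @ $3 + 242 @ $4 = $2,203
Check: goods available $4,889 = COGS $2,686 + ending $2,203

Ending inventory = $2,203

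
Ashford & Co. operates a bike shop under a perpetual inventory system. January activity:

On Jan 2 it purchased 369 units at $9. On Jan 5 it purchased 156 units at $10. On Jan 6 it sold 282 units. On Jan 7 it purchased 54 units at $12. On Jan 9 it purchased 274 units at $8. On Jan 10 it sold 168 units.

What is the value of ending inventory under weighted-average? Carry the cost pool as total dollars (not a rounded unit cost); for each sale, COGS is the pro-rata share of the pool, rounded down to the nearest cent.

Ending inventory = $3,598.92

After Jan 2: 369 on hand, pool $3,321.00 (≈ $9.0000 each)
After Jan 5: 525 on hand, pool $4,881.00 (≈ $9.2971 each)
Jan 6, sell 282: 282/525 × $4,881.00 → $2,621.79
After Jan 7: 297 on hand, pool $2,907.21 (≈ $9.7886 each)
After Jan 9: 571 on hand, pool $5,099.21 (≈ $8.9303 each)
Jan 10, sell 168: 168/571 × $5,099.21 → $1,500.29
Total COGS = $2,621.79 + $1,500.29 = $4,122.08
Ending inventory (cost pool remaining) = $3,598.92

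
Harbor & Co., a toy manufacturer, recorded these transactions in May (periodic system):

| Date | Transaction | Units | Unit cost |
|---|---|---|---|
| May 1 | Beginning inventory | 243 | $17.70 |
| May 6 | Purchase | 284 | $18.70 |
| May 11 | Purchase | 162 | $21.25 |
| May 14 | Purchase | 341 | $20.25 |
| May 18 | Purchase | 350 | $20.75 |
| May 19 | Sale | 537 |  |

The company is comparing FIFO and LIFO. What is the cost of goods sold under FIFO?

FIFO COGS: 243 @ $17.70 + 284 @ $18.70 + 10 @ $21.25 = $9,824.40
LIFO COGS: 350 @ $20.75 + 187 @ $20.25 = $11,049.25

COGS = $9,824.40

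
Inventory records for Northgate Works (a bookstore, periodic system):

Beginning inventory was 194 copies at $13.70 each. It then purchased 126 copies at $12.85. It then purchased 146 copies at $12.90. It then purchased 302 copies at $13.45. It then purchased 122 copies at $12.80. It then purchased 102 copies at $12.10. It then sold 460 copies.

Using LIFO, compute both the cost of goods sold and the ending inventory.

Sale 1 (460) [LIFO — newest first]: 102 @ $12.10 + 122 @ $12.80 + 236 @ $13.45 = $5,970.00
Ending inventory: 194 @ $13.70 + 126 @ $12.85 + 146 @ $12.90 + 66 @ $13.45 = $7,048.00
Check: goods available $13,018.00 = COGS $5,970.00 + ending $7,048.00

COGS = $5,970.00; ending inventory = $7,048.00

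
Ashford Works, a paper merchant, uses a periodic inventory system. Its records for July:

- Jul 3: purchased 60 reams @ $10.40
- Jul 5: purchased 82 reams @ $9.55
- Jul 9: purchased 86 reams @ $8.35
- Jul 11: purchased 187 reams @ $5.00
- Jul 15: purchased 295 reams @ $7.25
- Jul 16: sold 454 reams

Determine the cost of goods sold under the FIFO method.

Jul 16, 454 sold [FIFO — oldest first]: 60 @ $10.40 + 82 @ $9.55 + 86 @ $8.35 + 187 @ $5.00 + 39 @ $7.25 = $3,342.95
Ending inventory: 256 @ $7.25 = $1,856.00

COGS = $3,342.95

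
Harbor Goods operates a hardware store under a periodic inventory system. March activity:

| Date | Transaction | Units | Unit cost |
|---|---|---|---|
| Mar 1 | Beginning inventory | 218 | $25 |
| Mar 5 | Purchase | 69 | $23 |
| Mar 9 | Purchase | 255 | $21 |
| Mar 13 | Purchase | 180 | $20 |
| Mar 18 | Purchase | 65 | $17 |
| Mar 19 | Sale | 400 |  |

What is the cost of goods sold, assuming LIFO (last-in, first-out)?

COGS = $7,960

Mar 19, 400 sold [LIFO — newest first]: 65 @ $17 + 180 @ $20 + 155 @ $21 = $7,960
Ending inventory: 218 @ $25 + 69 @ $23 + 100 @ $21 = $9,137
Check: goods available $17,097 = COGS $7,960 + ending $9,137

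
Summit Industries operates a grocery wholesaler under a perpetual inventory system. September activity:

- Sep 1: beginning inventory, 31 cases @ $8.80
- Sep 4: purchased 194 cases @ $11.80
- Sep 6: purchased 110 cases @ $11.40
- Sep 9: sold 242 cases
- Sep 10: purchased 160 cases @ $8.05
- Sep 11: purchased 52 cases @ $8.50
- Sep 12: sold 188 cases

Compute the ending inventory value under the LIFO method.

Ending inventory = $1,197.60

Sep 9, 242 sold [LIFO — newest first]: 110 @ $11.40 + 132 @ $11.80 = $2,811.60
Sep 12, 188 sold [LIFO — newest first]: 52 @ $8.50 + 136 @ $8.05 = $1,536.80
Total COGS = $2,811.60 + $1,536.80 = $4,348.40
Ending inventory: 31 @ $8.80 + 62 @ $11.80 + 24 @ $8.05 = $1,197.60
Check: goods available $5,546.00 = COGS $4,348.40 + ending $1,197.60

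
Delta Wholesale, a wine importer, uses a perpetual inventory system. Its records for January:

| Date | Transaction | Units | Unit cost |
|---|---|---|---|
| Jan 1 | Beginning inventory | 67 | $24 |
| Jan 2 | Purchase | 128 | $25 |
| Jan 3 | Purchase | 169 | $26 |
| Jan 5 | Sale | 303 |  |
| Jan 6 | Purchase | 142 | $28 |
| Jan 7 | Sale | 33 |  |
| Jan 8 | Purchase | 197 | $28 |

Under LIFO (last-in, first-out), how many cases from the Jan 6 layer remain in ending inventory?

Jan 5, 303 sold [LIFO — newest first]: 169 @ $26 + 128 @ $25 + 6 @ $24 = $7,738
Jan 7, 33 sold [LIFO — newest first]: 33 @ $28 = $924
Total COGS = $7,738 + $924 = $8,662
Ending inventory: 61 @ $24 + 109 @ $28 + 197 @ $28 = $10,032
Check: goods available $18,694 = COGS $8,662 + ending $10,032

109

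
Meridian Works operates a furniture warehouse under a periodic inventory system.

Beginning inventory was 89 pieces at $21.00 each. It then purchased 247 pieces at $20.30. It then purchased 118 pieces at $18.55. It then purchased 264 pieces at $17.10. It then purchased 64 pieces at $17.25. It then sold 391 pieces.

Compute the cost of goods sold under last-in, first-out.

COGS = $6,787.05

Sale 1 (391) [LIFO — newest first]: 64 @ $17.25 + 264 @ $17.10 + 63 @ $18.55 = $6,787.05
Ending inventory: 89 @ $21.00 + 247 @ $20.30 + 55 @ $18.55 = $7,903.35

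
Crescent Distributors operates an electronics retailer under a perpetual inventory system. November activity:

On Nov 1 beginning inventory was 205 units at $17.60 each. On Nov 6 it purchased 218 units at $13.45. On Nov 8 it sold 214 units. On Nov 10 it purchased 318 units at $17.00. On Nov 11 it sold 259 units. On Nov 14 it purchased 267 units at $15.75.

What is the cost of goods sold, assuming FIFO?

COGS = $7,390.10

Nov 8, 214 sold [FIFO — oldest first]: 205 @ $17.60 + 9 @ $13.45 = $3,729.05
Nov 11, 259 sold [FIFO — oldest first]: 209 @ $13.45 + 50 @ $17.00 = $3,661.05
Total COGS = $3,729.05 + $3,661.05 = $7,390.10
Ending inventory: 268 @ $17.00 + 267 @ $15.75 = $8,761.25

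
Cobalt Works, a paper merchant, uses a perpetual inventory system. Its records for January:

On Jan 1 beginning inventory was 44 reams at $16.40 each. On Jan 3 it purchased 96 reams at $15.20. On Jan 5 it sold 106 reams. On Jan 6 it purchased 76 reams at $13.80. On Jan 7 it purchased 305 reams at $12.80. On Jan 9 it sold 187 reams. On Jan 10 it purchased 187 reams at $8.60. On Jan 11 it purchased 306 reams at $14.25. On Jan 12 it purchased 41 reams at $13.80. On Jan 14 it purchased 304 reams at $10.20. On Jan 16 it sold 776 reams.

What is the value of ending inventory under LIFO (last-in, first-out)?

Jan 5, 106 sold [LIFO — newest first]: 96 @ $15.20 + 10 @ $16.40 = $1,623.20
Jan 9, 187 sold [LIFO — newest first]: 187 @ $12.80 = $2,393.60
Jan 16, 776 sold [LIFO — newest first]: 304 @ $10.20 + 41 @ $13.80 + 306 @ $14.25 + 125 @ $8.60 = $9,102.10
Total COGS = $1,623.20 + $2,393.60 + $9,102.10 = $13,118.90
Ending inventory: 34 @ $16.40 + 76 @ $13.80 + 118 @ $12.80 + 62 @ $8.60 = $3,650.00

Ending inventory = $3,650.00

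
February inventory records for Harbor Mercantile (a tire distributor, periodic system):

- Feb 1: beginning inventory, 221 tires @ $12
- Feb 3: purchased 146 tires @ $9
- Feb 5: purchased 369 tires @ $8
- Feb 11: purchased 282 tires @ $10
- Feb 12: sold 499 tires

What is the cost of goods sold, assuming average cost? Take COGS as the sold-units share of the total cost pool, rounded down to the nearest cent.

Feb 12, sell 499: 499/1018 × $9,738.00 → $4,773.34
Ending inventory (cost pool remaining) = $4,964.66
Check: goods available $9,738.00 = COGS $4,773.34 + ending $4,964.66

COGS = $4,773.34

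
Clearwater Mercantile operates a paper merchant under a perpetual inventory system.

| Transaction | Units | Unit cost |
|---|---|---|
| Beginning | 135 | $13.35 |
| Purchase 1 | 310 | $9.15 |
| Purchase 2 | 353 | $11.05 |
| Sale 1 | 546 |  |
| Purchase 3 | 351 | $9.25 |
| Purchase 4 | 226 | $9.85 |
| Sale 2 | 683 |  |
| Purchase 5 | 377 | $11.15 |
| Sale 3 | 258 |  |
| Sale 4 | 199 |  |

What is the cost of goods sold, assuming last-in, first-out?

Sale 1 (546) [LIFO — newest first]: 353 @ $11.05 + 193 @ $9.15 = $5,666.60
Sale 2 (683) [LIFO — newest first]: 226 @ $9.85 + 351 @ $9.25 + 106 @ $9.15 = $6,442.75
Sale 3 (258) [LIFO — newest first]: 258 @ $11.15 = $2,876.70
Sale 4 (199) [LIFO — newest first]: 119 @ $11.15 + 11 @ $9.15 + 69 @ $13.35 = $2,348.65
Total COGS = $5,666.60 + $6,442.75 + $2,876.70 + $2,348.65 = $17,334.70
Ending inventory: 66 @ $13.35 = $881.10

COGS = $17,334.70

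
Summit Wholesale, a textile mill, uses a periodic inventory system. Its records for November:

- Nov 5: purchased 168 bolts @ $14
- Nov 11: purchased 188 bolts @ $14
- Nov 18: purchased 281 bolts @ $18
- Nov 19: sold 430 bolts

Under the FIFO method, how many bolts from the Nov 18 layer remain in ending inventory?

Nov 19, 430 sold [FIFO — oldest first]: 168 @ $14 + 188 @ $14 + 74 @ $18 = $6,316
Ending inventory: 207 @ $18 = $3,726

207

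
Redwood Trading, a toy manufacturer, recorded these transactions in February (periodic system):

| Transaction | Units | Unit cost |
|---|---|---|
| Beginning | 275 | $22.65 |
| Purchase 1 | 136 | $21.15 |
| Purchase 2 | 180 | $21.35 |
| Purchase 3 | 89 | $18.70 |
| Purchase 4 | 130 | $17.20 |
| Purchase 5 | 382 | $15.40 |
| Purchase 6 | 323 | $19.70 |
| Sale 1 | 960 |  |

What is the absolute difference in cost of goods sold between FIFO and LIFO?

$2,243.65

FIFO COGS: 275 @ $22.65 + 136 @ $21.15 + 180 @ $21.35 + 89 @ $18.70 + 130 @ $17.20 + 150 @ $15.40 = $19,158.45
LIFO COGS: 323 @ $19.70 + 382 @ $15.40 + 130 @ $17.20 + 89 @ $18.70 + 36 @ $21.35 = $16,914.80
Difference = |$19,158.45 − $16,914.80| = $2,243.65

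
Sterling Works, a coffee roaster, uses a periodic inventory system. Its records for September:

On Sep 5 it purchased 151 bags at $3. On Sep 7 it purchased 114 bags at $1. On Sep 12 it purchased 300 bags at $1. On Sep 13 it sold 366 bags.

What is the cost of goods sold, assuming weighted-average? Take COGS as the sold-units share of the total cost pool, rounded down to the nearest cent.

Sep 13, sell 366: 366/565 × $867.00 → $561.63
Ending inventory (cost pool remaining) = $305.37

COGS = $561.63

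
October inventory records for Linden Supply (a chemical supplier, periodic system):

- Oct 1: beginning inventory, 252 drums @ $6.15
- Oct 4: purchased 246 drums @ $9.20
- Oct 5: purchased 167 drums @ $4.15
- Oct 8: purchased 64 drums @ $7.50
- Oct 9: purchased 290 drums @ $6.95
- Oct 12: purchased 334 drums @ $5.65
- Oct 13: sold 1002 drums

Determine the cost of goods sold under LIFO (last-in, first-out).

Oct 13, 1002 sold [LIFO — newest first]: 334 @ $5.65 + 290 @ $6.95 + 64 @ $7.50 + 167 @ $4.15 + 147 @ $9.20 = $6,428.05
Ending inventory: 252 @ $6.15 + 99 @ $9.20 = $2,460.60

COGS = $6,428.05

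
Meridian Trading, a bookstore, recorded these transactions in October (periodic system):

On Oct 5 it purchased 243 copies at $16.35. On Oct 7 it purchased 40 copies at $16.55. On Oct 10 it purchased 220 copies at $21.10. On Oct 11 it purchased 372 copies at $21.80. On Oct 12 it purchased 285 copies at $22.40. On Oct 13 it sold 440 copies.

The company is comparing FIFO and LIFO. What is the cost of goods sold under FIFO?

COGS = $7,947.75

FIFO COGS: 243 @ $16.35 + 40 @ $16.55 + 157 @ $21.10 = $7,947.75
LIFO COGS: 285 @ $22.40 + 155 @ $21.80 = $9,763.00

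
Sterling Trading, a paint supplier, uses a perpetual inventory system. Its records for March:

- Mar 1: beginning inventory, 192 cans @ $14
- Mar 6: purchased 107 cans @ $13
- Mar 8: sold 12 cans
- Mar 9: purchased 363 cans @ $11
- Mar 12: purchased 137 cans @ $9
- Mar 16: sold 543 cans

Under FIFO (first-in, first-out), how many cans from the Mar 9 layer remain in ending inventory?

107

Mar 8, 12 sold [FIFO — oldest first]: 12 @ $14 = $168
Mar 16, 543 sold [FIFO — oldest first]: 180 @ $14 + 107 @ $13 + 256 @ $11 = $6,727
Total COGS = $168 + $6,727 = $6,895
Ending inventory: 107 @ $11 + 137 @ $9 = $2,410
Check: goods available $9,305 = COGS $6,895 + ending $2,410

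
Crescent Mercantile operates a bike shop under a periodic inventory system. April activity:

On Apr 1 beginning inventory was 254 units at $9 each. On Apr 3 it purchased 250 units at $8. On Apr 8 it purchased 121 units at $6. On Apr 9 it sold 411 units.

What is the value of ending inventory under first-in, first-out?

Apr 9, 411 sold [FIFO — oldest first]: 254 @ $9 + 157 @ $8 = $3,542
Ending inventory: 93 @ $8 + 121 @ $6 = $1,470
Check: goods available $5,012 = COGS $3,542 + ending $1,470

Ending inventory = $1,470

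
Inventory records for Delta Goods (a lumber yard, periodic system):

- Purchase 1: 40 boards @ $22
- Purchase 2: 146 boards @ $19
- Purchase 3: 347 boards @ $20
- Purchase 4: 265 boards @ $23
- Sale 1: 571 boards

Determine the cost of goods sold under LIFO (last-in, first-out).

Sale 1 (571) [LIFO — newest first]: 265 @ $23 + 306 @ $20 = $12,215
Ending inventory: 40 @ $22 + 146 @ $19 + 41 @ $20 = $4,474

COGS = $12,215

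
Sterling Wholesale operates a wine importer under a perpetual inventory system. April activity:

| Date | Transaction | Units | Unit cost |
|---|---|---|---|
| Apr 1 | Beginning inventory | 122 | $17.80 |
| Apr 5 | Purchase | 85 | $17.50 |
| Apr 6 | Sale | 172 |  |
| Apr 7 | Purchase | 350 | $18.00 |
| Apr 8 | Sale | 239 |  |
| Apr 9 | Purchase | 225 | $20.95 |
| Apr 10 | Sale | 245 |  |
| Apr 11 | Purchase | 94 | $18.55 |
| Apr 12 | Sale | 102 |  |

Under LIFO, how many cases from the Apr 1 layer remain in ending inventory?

Apr 6, 172 sold [LIFO — newest first]: 85 @ $17.50 + 87 @ $17.80 = $3,036.10
Apr 8, 239 sold [LIFO — newest first]: 239 @ $18.00 = $4,302.00
Apr 10, 245 sold [LIFO — newest first]: 225 @ $20.95 + 20 @ $18.00 = $5,073.75
Apr 12, 102 sold [LIFO — newest first]: 94 @ $18.55 + 8 @ $18.00 = $1,887.70
Total COGS = $3,036.10 + $4,302.00 + $5,073.75 + $1,887.70 = $14,299.55
Ending inventory: 35 @ $17.80 + 83 @ $18.00 = $2,117.00
Check: goods available $16,416.55 = COGS $14,299.55 + ending $2,117.00

35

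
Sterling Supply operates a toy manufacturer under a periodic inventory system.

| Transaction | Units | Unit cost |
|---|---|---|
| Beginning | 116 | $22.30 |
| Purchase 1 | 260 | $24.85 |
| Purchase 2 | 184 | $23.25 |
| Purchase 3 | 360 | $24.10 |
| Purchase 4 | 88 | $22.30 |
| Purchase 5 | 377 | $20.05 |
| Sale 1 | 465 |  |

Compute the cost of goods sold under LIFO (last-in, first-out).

COGS = $9,521.25

Sale 1 (465) [LIFO — newest first]: 377 @ $20.05 + 88 @ $22.30 = $9,521.25
Ending inventory: 116 @ $22.30 + 260 @ $24.85 + 184 @ $23.25 + 360 @ $24.10 = $22,001.80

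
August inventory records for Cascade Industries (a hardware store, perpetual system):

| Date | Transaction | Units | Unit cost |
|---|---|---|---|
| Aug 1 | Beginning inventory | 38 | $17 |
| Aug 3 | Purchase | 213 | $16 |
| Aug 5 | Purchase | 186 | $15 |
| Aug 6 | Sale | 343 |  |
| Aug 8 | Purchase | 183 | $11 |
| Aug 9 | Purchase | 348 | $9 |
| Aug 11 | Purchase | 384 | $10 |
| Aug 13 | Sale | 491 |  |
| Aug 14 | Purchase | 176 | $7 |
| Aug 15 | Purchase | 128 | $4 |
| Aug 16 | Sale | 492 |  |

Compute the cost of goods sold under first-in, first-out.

Aug 6, 343 sold [FIFO — oldest first]: 38 @ $17 + 213 @ $16 + 92 @ $15 = $5,434
Aug 13, 491 sold [FIFO — oldest first]: 94 @ $15 + 183 @ $11 + 214 @ $9 = $5,349
Aug 16, 492 sold [FIFO — oldest first]: 134 @ $9 + 358 @ $10 = $4,786
Total COGS = $5,434 + $5,349 + $4,786 = $15,569
Ending inventory: 26 @ $10 + 176 @ $7 + 128 @ $4 = $2,004
Check: goods available $17,573 = COGS $15,569 + ending $2,004

COGS = $15,569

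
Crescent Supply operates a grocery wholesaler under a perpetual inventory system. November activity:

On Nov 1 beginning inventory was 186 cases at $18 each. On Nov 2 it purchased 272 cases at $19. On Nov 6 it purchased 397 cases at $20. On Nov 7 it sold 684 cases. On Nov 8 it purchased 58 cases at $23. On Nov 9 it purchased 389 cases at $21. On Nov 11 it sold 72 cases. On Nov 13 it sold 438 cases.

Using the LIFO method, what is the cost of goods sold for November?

Nov 7, 684 sold [LIFO — newest first]: 397 @ $20 + 272 @ $19 + 15 @ $18 = $13,378
Nov 11, 72 sold [LIFO — newest first]: 72 @ $21 = $1,512
Nov 13, 438 sold [LIFO — newest first]: 317 @ $21 + 58 @ $23 + 63 @ $18 = $9,125
Total COGS = $13,378 + $1,512 + $9,125 = $24,015
Ending inventory: 108 @ $18 = $1,944

COGS = $24,015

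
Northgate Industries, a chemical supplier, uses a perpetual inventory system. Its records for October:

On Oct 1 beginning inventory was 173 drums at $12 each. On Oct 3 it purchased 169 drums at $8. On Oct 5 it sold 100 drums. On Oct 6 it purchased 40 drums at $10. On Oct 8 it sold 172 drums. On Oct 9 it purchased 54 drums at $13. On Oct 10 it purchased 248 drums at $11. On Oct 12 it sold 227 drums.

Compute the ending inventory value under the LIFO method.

Ending inventory = $2,253

Oct 5, 100 sold [LIFO — newest first]: 100 @ $8 = $800
Oct 8, 172 sold [LIFO — newest first]: 40 @ $10 + 69 @ $8 + 63 @ $12 = $1,708
Oct 12, 227 sold [LIFO — newest first]: 227 @ $11 = $2,497
Total COGS = $800 + $1,708 + $2,497 = $5,005
Ending inventory: 110 @ $12 + 54 @ $13 + 21 @ $11 = $2,253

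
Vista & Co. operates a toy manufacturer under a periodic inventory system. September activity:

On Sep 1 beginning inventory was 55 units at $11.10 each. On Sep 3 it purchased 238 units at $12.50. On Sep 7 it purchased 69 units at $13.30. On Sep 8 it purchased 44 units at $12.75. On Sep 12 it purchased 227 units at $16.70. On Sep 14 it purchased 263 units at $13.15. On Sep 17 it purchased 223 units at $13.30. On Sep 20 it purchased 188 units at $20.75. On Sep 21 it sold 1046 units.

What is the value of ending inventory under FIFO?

Ending inventory = $4,871.90

Sep 21, 1046 sold [FIFO — oldest first]: 55 @ $11.10 + 238 @ $12.50 + 69 @ $13.30 + 44 @ $12.75 + 227 @ $16.70 + 263 @ $13.15 + 150 @ $13.30 = $14,308.55
Ending inventory: 73 @ $13.30 + 188 @ $20.75 = $4,871.90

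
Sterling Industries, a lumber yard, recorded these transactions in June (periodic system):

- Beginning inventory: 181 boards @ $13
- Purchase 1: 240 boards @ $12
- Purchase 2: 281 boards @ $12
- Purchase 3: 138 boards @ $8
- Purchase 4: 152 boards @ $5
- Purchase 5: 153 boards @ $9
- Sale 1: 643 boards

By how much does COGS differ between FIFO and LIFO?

$2,256

FIFO COGS: 181 @ $13 + 240 @ $12 + 222 @ $12 = $7,897
LIFO COGS: 153 @ $9 + 152 @ $5 + 138 @ $8 + 200 @ $12 = $5,641
Difference = |$7,897 − $5,641| = $2,256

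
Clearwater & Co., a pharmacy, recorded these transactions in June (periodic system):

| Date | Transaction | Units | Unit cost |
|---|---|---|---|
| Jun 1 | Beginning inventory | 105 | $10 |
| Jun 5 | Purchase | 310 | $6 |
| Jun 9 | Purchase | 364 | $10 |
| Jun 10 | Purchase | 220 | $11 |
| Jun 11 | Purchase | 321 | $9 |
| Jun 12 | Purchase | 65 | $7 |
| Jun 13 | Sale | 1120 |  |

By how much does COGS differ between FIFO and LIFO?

$245

FIFO COGS: 105 @ $10 + 310 @ $6 + 364 @ $10 + 220 @ $11 + 121 @ $9 = $10,059
LIFO COGS: 65 @ $7 + 321 @ $9 + 220 @ $11 + 364 @ $10 + 150 @ $6 = $10,304
Difference = |$10,059 − $10,304| = $245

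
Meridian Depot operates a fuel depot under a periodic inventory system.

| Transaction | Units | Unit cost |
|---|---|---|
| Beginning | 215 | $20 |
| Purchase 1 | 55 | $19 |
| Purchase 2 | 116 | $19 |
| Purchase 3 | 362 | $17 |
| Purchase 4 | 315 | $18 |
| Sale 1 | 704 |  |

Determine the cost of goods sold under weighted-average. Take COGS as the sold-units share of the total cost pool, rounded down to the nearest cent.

COGS = $12,830.28

Sale 1, sell 704: 704/1063 × $19,373.00 → $12,830.28
Ending inventory (cost pool remaining) = $6,542.72
Check: goods available $19,373.00 = COGS $12,830.28 + ending $6,542.72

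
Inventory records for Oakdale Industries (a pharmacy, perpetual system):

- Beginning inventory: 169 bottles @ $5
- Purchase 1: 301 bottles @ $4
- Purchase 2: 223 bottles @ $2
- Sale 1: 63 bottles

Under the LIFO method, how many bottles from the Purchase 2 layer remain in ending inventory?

160

Sale 1 (63) [LIFO — newest first]: 63 @ $2 = $126
Ending inventory: 169 @ $5 + 301 @ $4 + 160 @ $2 = $2,369
Check: goods available $2,495 = COGS $126 + ending $2,369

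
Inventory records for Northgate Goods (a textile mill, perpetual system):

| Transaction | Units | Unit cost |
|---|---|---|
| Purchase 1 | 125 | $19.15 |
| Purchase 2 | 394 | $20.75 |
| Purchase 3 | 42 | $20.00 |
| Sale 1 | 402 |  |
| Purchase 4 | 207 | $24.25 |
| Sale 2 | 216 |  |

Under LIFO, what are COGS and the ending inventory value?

COGS = $13,516.50; ending inventory = $2,912.50

Sale 1 (402) [LIFO — newest first]: 42 @ $20.00 + 360 @ $20.75 = $8,310.00
Sale 2 (216) [LIFO — newest first]: 207 @ $24.25 + 9 @ $20.75 = $5,206.50
Total COGS = $8,310.00 + $5,206.50 = $13,516.50
Ending inventory: 125 @ $19.15 + 25 @ $20.75 = $2,912.50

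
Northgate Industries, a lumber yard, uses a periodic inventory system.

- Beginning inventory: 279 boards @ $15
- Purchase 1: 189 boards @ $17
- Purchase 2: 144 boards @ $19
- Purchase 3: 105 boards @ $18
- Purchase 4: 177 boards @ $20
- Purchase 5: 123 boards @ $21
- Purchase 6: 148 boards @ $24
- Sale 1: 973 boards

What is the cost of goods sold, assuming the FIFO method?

COGS = $17,223

Sale 1 (973) [FIFO — oldest first]: 279 @ $15 + 189 @ $17 + 144 @ $19 + 105 @ $18 + 177 @ $20 + 79 @ $21 = $17,223
Ending inventory: 44 @ $21 + 148 @ $24 = $4,476
Check: goods available $21,699 = COGS $17,223 + ending $4,476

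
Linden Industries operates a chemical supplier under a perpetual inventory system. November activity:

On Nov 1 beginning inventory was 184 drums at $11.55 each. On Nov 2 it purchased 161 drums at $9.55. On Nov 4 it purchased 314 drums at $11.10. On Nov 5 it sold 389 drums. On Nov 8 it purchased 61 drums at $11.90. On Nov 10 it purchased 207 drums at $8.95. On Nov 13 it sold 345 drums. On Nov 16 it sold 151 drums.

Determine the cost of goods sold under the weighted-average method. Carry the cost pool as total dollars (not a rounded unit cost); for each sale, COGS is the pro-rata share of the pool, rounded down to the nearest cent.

COGS = $9,296.76

After Nov 1: 184 on hand, pool $2,125.20 (≈ $11.5500 each)
After Nov 2: 345 on hand, pool $3,662.75 (≈ $10.6167 each)
After Nov 4: 659 on hand, pool $7,148.15 (≈ $10.8470 each)
Nov 5, sell 389: 389/659 × $7,148.15 → $4,219.46
After Nov 8: 331 on hand, pool $3,654.59 (≈ $11.0411 each)
After Nov 10: 538 on hand, pool $5,507.24 (≈ $10.2365 each)
Nov 13, sell 345: 345/538 × $5,507.24 → $3,531.59
Nov 16, sell 151: 151/193 × $1,975.65 → $1,545.71
Total COGS = $4,219.46 + $3,531.59 + $1,545.71 = $9,296.76
Ending inventory (cost pool remaining) = $429.94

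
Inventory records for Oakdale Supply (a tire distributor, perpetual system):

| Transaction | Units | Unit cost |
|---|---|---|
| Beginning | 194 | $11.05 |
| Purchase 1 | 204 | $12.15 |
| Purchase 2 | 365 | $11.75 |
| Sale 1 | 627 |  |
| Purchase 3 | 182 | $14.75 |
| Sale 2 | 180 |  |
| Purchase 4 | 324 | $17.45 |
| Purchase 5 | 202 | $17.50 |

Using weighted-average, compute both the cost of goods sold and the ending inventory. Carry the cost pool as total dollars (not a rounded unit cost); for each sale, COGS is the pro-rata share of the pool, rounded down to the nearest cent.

After Beginning: 194 on hand, pool $2,143.70 (≈ $11.0500 each)
After Purchase 1: 398 on hand, pool $4,622.30 (≈ $11.6138 each)
After Purchase 2: 763 on hand, pool $8,911.05 (≈ $11.6790 each)
Sale 1, sell 627: 627/763 × $8,911.05 → $7,322.71
After Purchase 3: 318 on hand, pool $4,272.84 (≈ $13.4366 each)
Sale 2, sell 180: 180/318 × $4,272.84 → $2,418.58
After Purchase 4: 462 on hand, pool $7,508.06 (≈ $16.2512 each)
After Purchase 5: 664 on hand, pool $11,043.06 (≈ $16.6311 each)
Total COGS = $7,322.71 + $2,418.58 = $9,741.29
Ending inventory (cost pool remaining) = $11,043.06

COGS = $9,741.29; ending inventory = $11,043.06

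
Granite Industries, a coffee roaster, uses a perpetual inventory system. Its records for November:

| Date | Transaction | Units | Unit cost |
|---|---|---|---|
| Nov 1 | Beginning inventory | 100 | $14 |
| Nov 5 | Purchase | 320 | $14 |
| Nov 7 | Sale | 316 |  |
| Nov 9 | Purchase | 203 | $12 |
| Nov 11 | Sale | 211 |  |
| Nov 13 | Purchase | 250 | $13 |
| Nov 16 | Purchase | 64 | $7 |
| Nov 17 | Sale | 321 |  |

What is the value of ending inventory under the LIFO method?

Ending inventory = $1,246

Nov 7, 316 sold [LIFO — newest first]: 316 @ $14 = $4,424
Nov 11, 211 sold [LIFO — newest first]: 203 @ $12 + 4 @ $14 + 4 @ $14 = $2,548
Nov 17, 321 sold [LIFO — newest first]: 64 @ $7 + 250 @ $13 + 7 @ $14 = $3,796
Total COGS = $4,424 + $2,548 + $3,796 = $10,768
Ending inventory: 89 @ $14 = $1,246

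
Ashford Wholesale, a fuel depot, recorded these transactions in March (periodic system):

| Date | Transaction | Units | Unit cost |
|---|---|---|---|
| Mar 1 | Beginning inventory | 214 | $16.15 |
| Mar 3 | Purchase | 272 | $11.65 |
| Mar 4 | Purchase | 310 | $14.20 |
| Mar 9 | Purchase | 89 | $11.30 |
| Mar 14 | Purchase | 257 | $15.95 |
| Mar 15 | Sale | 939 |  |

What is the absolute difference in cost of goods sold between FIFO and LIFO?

$40.60

FIFO COGS: 214 @ $16.15 + 272 @ $11.65 + 310 @ $14.20 + 89 @ $11.30 + 54 @ $15.95 = $12,893.90
LIFO COGS: 257 @ $15.95 + 89 @ $11.30 + 310 @ $14.20 + 272 @ $11.65 + 11 @ $16.15 = $12,853.30
Difference = |$12,893.90 − $12,853.30| = $40.60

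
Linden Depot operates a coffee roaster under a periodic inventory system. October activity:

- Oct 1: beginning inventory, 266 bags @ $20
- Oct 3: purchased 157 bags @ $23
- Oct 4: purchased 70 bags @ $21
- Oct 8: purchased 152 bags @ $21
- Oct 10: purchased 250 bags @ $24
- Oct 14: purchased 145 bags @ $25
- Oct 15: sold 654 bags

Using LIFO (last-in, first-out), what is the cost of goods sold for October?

COGS = $15,138

Oct 15, 654 sold [LIFO — newest first]: 145 @ $25 + 250 @ $24 + 152 @ $21 + 70 @ $21 + 37 @ $23 = $15,138
Ending inventory: 266 @ $20 + 120 @ $23 = $8,080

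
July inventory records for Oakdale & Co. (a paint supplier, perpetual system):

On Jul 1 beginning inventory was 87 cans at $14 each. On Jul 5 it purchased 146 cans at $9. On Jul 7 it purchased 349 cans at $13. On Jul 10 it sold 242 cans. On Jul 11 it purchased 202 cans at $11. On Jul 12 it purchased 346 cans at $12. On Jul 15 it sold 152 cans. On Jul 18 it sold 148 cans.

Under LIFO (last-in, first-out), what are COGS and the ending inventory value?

COGS = $6,746; ending inventory = $6,697

Jul 10, 242 sold [LIFO — newest first]: 242 @ $13 = $3,146
Jul 15, 152 sold [LIFO — newest first]: 152 @ $12 = $1,824
Jul 18, 148 sold [LIFO — newest first]: 148 @ $12 = $1,776
Total COGS = $3,146 + $1,824 + $1,776 = $6,746
Ending inventory: 87 @ $14 + 146 @ $9 + 107 @ $13 + 202 @ $11 + 46 @ $12 = $6,697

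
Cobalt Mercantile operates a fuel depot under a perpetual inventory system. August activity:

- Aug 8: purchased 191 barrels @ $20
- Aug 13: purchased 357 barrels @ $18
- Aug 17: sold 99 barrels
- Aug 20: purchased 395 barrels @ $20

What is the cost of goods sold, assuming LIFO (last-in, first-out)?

Aug 17, 99 sold [LIFO — newest first]: 99 @ $18 = $1,782
Ending inventory: 191 @ $20 + 258 @ $18 + 395 @ $20 = $16,364
Check: goods available $18,146 = COGS $1,782 + ending $16,364

COGS = $1,782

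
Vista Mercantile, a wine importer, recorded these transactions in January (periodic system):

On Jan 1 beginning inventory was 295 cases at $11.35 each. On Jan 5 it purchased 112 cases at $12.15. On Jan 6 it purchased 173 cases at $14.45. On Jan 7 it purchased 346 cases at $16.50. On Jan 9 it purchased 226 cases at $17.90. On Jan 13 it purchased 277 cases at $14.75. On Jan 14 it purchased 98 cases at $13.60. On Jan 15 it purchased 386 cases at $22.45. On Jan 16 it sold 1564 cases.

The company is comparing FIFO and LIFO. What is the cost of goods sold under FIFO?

COGS = $23,212.50

FIFO COGS: 295 @ $11.35 + 112 @ $12.15 + 173 @ $14.45 + 346 @ $16.50 + 226 @ $17.90 + 277 @ $14.75 + 98 @ $13.60 + 37 @ $22.45 = $23,212.50
LIFO COGS: 386 @ $22.45 + 98 @ $13.60 + 277 @ $14.75 + 226 @ $17.90 + 346 @ $16.50 + 173 @ $14.45 + 58 @ $12.15 = $27,043.20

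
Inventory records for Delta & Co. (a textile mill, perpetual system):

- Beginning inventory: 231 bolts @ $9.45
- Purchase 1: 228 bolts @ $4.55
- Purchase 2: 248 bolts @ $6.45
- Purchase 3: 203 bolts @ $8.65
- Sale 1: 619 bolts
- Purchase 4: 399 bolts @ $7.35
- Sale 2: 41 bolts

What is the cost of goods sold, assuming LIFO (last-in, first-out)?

COGS = $4,421.30

Sale 1 (619) [LIFO — newest first]: 203 @ $8.65 + 248 @ $6.45 + 168 @ $4.55 = $4,119.95
Sale 2 (41) [LIFO — newest first]: 41 @ $7.35 = $301.35
Total COGS = $4,119.95 + $301.35 = $4,421.30
Ending inventory: 231 @ $9.45 + 60 @ $4.55 + 358 @ $7.35 = $5,087.25
Check: goods available $9,508.55 = COGS $4,421.30 + ending $5,087.25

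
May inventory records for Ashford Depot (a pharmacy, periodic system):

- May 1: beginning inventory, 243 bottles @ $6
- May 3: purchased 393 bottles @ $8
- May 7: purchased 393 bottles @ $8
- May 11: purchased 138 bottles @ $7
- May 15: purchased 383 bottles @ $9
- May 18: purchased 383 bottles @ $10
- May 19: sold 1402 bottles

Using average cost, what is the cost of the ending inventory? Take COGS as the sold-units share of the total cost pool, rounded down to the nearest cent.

May 19, sell 1402: 1402/1933 × $15,989.00 → $11,596.78
Ending inventory (cost pool remaining) = $4,392.22
Check: goods available $15,989.00 = COGS $11,596.78 + ending $4,392.22

Ending inventory = $4,392.22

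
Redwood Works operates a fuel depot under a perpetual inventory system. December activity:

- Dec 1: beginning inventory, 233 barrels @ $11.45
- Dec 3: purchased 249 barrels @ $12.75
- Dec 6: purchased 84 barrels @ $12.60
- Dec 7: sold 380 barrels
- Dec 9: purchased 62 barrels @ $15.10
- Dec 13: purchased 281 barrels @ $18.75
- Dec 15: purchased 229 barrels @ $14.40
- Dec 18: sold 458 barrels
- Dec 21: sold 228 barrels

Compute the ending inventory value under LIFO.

Dec 7, 380 sold [LIFO — newest first]: 84 @ $12.60 + 249 @ $12.75 + 47 @ $11.45 = $4,771.30
Dec 18, 458 sold [LIFO — newest first]: 229 @ $14.40 + 229 @ $18.75 = $7,591.35
Dec 21, 228 sold [LIFO — newest first]: 52 @ $18.75 + 62 @ $15.10 + 114 @ $11.45 = $3,216.50
Total COGS = $4,771.30 + $7,591.35 + $3,216.50 = $15,579.15
Ending inventory: 72 @ $11.45 = $824.40

Ending inventory = $824.40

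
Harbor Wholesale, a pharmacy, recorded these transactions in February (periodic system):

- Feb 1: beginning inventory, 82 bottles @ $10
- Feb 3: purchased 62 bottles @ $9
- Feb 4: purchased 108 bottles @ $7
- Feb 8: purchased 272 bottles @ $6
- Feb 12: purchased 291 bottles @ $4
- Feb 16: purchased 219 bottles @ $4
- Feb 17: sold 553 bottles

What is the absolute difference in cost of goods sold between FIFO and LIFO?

FIFO COGS: 82 @ $10 + 62 @ $9 + 108 @ $7 + 272 @ $6 + 29 @ $4 = $3,882
LIFO COGS: 219 @ $4 + 291 @ $4 + 43 @ $6 = $2,298
Difference = |$3,882 − $2,298| = $1,584

$1,584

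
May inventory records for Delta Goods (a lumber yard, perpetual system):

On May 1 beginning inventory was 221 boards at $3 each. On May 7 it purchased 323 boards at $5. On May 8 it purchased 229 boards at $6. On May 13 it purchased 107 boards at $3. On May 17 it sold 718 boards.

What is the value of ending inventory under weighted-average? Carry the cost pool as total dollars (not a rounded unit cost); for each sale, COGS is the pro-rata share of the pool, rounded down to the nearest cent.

After May 1: 221 on hand, pool $663.00 (≈ $3.0000 each)
After May 7: 544 on hand, pool $2,278.00 (≈ $4.1875 each)
After May 8: 773 on hand, pool $3,652.00 (≈ $4.7245 each)
After May 13: 880 on hand, pool $3,973.00 (≈ $4.5148 each)
May 17, sell 718: 718/880 × $3,973.00 → $3,241.60
Ending inventory (cost pool remaining) = $731.40

Ending inventory = $731.40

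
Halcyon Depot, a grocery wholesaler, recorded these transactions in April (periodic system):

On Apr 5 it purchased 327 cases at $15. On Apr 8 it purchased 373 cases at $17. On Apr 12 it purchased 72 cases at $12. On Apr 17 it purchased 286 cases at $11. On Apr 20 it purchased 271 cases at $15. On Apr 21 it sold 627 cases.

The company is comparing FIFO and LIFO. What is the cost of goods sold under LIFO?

FIFO COGS: 327 @ $15 + 300 @ $17 = $10,005
LIFO COGS: 271 @ $15 + 286 @ $11 + 70 @ $12 = $8,051

COGS = $8,051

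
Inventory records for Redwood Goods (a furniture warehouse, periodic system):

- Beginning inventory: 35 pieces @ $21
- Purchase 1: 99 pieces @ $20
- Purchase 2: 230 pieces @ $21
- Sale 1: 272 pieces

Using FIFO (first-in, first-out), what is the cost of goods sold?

Sale 1 (272) [FIFO — oldest first]: 35 @ $21 + 99 @ $20 + 138 @ $21 = $5,613
Ending inventory: 92 @ $21 = $1,932
Check: goods available $7,545 = COGS $5,613 + ending $1,932

COGS = $5,613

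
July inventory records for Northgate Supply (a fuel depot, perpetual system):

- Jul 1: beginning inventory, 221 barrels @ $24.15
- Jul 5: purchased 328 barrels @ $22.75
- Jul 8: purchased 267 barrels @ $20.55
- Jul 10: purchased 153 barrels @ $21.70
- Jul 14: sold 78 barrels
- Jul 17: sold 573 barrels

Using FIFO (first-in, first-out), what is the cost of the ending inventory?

Jul 14, 78 sold [FIFO — oldest first]: 78 @ $24.15 = $1,883.70
Jul 17, 573 sold [FIFO — oldest first]: 143 @ $24.15 + 328 @ $22.75 + 102 @ $20.55 = $13,011.55
Total COGS = $1,883.70 + $13,011.55 = $14,895.25
Ending inventory: 165 @ $20.55 + 153 @ $21.70 = $6,710.85

Ending inventory = $6,710.85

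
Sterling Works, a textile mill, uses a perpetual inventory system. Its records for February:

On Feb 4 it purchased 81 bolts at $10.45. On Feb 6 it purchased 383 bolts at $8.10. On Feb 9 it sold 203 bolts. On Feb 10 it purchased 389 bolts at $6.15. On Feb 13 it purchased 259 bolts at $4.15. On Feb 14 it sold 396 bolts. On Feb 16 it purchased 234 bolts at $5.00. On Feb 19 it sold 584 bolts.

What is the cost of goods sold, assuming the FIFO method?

Feb 9, 203 sold [FIFO — oldest first]: 81 @ $10.45 + 122 @ $8.10 = $1,834.65
Feb 14, 396 sold [FIFO — oldest first]: 261 @ $8.10 + 135 @ $6.15 = $2,944.35
Feb 19, 584 sold [FIFO — oldest first]: 254 @ $6.15 + 259 @ $4.15 + 71 @ $5.00 = $2,991.95
Total COGS = $1,834.65 + $2,944.35 + $2,991.95 = $7,770.95
Ending inventory: 163 @ $5.00 = $815.00

COGS = $7,770.95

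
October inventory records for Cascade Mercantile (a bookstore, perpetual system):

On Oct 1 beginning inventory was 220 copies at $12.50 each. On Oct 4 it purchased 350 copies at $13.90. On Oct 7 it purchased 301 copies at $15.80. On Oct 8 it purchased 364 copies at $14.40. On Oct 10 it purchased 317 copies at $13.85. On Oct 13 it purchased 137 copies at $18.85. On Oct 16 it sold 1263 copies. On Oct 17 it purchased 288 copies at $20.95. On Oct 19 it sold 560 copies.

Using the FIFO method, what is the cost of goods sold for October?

Oct 16, 1263 sold [FIFO — oldest first]: 220 @ $12.50 + 350 @ $13.90 + 301 @ $15.80 + 364 @ $14.40 + 28 @ $13.85 = $18,000.20
Oct 19, 560 sold [FIFO — oldest first]: 289 @ $13.85 + 137 @ $18.85 + 134 @ $20.95 = $9,392.40
Total COGS = $18,000.20 + $9,392.40 = $27,392.60
Ending inventory: 154 @ $20.95 = $3,226.30

COGS = $27,392.60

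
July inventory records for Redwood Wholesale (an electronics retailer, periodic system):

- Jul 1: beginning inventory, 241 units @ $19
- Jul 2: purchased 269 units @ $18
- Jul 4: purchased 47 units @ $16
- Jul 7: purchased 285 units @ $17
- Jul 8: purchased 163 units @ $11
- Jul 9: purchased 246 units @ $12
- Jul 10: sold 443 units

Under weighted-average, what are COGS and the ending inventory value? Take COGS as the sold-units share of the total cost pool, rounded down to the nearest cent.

COGS = $6,998.40; ending inventory = $12,764.60

Jul 10, sell 443: 443/1251 × $19,763.00 → $6,998.40
Ending inventory (cost pool remaining) = $12,764.60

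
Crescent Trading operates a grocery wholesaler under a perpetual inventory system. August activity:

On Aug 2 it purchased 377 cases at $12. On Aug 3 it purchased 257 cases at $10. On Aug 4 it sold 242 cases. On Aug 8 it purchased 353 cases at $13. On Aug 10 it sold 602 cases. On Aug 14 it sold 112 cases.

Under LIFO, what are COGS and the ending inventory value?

Aug 4, 242 sold [LIFO — newest first]: 242 @ $10 = $2,420
Aug 10, 602 sold [LIFO — newest first]: 353 @ $13 + 15 @ $10 + 234 @ $12 = $7,547
Aug 14, 112 sold [LIFO — newest first]: 112 @ $12 = $1,344
Total COGS = $2,420 + $7,547 + $1,344 = $11,311
Ending inventory: 31 @ $12 = $372
Check: goods available $11,683 = COGS $11,311 + ending $372

COGS = $11,311; ending inventory = $372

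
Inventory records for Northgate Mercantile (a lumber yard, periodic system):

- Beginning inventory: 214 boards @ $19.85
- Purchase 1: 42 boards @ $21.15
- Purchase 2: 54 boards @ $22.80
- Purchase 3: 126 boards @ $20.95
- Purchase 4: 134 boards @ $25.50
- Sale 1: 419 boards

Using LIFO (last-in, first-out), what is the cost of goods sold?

Sale 1 (419) [LIFO — newest first]: 134 @ $25.50 + 126 @ $20.95 + 54 @ $22.80 + 42 @ $21.15 + 63 @ $19.85 = $9,426.75
Ending inventory: 151 @ $19.85 = $2,997.35

COGS = $9,426.75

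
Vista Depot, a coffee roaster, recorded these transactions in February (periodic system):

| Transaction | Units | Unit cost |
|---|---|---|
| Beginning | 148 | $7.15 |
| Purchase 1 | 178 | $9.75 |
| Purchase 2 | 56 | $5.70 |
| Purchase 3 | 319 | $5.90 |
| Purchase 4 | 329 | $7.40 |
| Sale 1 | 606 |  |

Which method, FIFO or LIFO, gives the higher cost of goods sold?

FIFO COGS: 148 @ $7.15 + 178 @ $9.75 + 56 @ $5.70 + 224 @ $5.90 = $4,434.50
LIFO COGS: 329 @ $7.40 + 277 @ $5.90 = $4,068.90

FIFO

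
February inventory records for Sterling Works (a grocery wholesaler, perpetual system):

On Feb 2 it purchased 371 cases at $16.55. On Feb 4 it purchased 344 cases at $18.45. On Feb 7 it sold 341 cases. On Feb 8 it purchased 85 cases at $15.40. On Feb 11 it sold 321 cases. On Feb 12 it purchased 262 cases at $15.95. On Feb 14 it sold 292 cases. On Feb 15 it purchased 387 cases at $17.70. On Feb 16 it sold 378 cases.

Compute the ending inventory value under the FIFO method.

Feb 7, 341 sold [FIFO — oldest first]: 341 @ $16.55 = $5,643.55
Feb 11, 321 sold [FIFO — oldest first]: 30 @ $16.55 + 291 @ $18.45 = $5,865.45
Feb 14, 292 sold [FIFO — oldest first]: 53 @ $18.45 + 85 @ $15.40 + 154 @ $15.95 = $4,743.15
Feb 16, 378 sold [FIFO — oldest first]: 108 @ $15.95 + 270 @ $17.70 = $6,501.60
Total COGS = $5,643.55 + $5,865.45 + $4,743.15 + $6,501.60 = $22,753.75
Ending inventory: 117 @ $17.70 = $2,070.90
Check: goods available $24,824.65 = COGS $22,753.75 + ending $2,070.90

Ending inventory = $2,070.90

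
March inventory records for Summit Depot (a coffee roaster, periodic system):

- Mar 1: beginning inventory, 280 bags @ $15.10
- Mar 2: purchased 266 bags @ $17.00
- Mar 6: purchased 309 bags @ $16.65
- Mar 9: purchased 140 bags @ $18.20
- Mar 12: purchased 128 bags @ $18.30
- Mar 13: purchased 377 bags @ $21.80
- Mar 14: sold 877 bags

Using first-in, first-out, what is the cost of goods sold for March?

Mar 14, 877 sold [FIFO — oldest first]: 280 @ $15.10 + 266 @ $17.00 + 309 @ $16.65 + 22 @ $18.20 = $14,295.25
Ending inventory: 118 @ $18.20 + 128 @ $18.30 + 377 @ $21.80 = $12,708.60

COGS = $14,295.25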